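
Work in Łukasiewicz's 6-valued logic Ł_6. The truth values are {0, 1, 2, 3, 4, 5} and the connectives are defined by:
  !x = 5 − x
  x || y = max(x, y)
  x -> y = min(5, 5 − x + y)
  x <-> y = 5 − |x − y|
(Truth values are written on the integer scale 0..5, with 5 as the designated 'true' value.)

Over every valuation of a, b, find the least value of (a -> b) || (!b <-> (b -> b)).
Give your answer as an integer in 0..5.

3

Take a = 4, b = 2:
a -> b = 4 -> 2 = 3
!b = !2 = 3
b -> b = 2 -> 2 = 5
!b <-> (b -> b) = 3 <-> 5 = 3
(a -> b) || (!b <-> (b -> b)) = 3 || 3 = 3
No assignment yields a value below 3, so this is the minimum.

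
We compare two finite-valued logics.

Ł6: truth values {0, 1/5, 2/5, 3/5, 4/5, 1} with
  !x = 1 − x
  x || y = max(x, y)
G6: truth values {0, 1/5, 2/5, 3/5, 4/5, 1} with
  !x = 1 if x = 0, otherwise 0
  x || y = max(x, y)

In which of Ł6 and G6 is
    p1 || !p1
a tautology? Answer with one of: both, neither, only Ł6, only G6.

neither

In Ł6: at p1 = 1/5 the value is 4/5 — not a tautology.
In G6: at p1 = 1/5 the value is 1/5 — not a tautology.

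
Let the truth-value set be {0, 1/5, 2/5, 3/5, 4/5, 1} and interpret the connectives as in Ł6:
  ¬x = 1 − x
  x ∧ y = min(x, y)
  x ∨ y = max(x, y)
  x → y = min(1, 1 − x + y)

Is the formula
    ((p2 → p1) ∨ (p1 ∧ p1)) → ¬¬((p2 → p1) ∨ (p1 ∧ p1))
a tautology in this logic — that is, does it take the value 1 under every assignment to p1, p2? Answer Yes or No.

At p1 = 2/5, p2 = 2/5, for instance:
p2 → p1 = 2/5 → 2/5 = 1
p1 ∧ p1 = 2/5 ∧ 2/5 = 2/5
(p2 → p1) ∨ (p1 ∧ p1) = 1 ∨ 2/5 = 1
¬((p2 → p1) ∨ (p1 ∧ p1)) = ¬1 = 0
¬¬((p2 → p1) ∨ (p1 ∧ p1)) = ¬0 = 1
((p2 → p1) ∨ (p1 ∧ p1)) → ¬¬((p2 → p1) ∨ (p1 ∧ p1)) = 1 → 1 = 1
and checking the remaining 35 assignments likewise gives ≥ 1 in every case.

Yes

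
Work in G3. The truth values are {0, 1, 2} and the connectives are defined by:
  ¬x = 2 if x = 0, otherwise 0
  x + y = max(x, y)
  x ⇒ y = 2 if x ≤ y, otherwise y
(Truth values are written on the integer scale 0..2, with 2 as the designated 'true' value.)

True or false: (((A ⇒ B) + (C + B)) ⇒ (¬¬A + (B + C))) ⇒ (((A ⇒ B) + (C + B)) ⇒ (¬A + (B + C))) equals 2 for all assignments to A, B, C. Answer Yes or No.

No

Counterexample: take A = 1, B = 1, C = 0.
A ⇒ B = 1 ⇒ 1 = 2
C + B = 0 + 1 = 1
(A ⇒ B) + (C + B) = 2 + 1 = 2
¬A = ¬1 = 0
¬¬A = ¬0 = 2
B + C = 1 + 0 = 1
¬¬A + (B + C) = 2 + 1 = 2
((A ⇒ B) + (C + B)) ⇒ (¬¬A + (B + C)) = 2 ⇒ 2 = 2
A ⇒ B = 1 ⇒ 1 = 2
C + B = 0 + 1 = 1
(A ⇒ B) + (C + B) = 2 + 1 = 2
¬A = ¬1 = 0
B + C = 1 + 0 = 1
¬A + (B + C) = 0 + 1 = 1
((A ⇒ B) + (C + B)) ⇒ (¬A + (B + C)) = 2 ⇒ 1 = 1
(((A ⇒ B) + (C + B)) ⇒ (¬¬A + (B + C))) ⇒ (((A ⇒ B) + (C + B)) ⇒ (¬A + (B + C))) = 2 ⇒ 1 = 1
This gives 1 ≠ 2.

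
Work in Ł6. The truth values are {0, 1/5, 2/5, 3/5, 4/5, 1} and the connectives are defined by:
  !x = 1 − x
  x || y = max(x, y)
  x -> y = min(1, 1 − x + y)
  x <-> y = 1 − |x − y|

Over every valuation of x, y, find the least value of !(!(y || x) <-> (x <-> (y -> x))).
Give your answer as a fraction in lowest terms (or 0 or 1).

1/5

Take x = 0, y = 2/5:
y || x = 2/5 || 0 = 2/5
!(y || x) = !2/5 = 3/5
y -> x = 2/5 -> 0 = 3/5
x <-> (y -> x) = 0 <-> 3/5 = 2/5
!(y || x) <-> (x <-> (y -> x)) = 3/5 <-> 2/5 = 4/5
!(!(y || x) <-> (x <-> (y -> x))) = !4/5 = 1/5
No assignment yields a value below 1/5, so this is the minimum.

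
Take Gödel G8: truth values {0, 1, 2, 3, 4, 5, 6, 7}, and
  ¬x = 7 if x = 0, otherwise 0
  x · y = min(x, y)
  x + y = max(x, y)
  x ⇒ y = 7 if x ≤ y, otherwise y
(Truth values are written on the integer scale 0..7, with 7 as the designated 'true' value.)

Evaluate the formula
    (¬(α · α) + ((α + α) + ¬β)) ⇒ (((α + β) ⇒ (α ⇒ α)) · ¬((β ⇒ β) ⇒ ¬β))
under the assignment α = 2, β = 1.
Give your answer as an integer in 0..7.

α · α = 2 · 2 = 2
¬(α · α) = ¬2 = 0
α + α = 2 + 2 = 2
¬β = ¬1 = 0
(α + α) + ¬β = 2 + 0 = 2
¬(α · α) + ((α + α) + ¬β) = 0 + 2 = 2
α + β = 2 + 1 = 2
α ⇒ α = 2 ⇒ 2 = 7
(α + β) ⇒ (α ⇒ α) = 2 ⇒ 7 = 7
β ⇒ β = 1 ⇒ 1 = 7
¬β = ¬1 = 0
(β ⇒ β) ⇒ ¬β = 7 ⇒ 0 = 0
¬((β ⇒ β) ⇒ ¬β) = ¬0 = 7
((α + β) ⇒ (α ⇒ α)) · ¬((β ⇒ β) ⇒ ¬β) = 7 · 7 = 7
(¬(α · α) + ((α + α) + ¬β)) ⇒ (((α + β) ⇒ (α ⇒ α)) · ¬((β ⇒ β) ⇒ ¬β)) = 2 ⇒ 7 = 7

7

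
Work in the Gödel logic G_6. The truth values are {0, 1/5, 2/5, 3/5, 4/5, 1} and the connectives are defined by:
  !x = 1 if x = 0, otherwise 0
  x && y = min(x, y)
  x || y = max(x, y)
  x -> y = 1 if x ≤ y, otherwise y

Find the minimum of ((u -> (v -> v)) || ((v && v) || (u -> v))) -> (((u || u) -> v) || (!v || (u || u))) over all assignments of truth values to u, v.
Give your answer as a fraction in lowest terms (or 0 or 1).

Take u = 2/5, v = 1/5:
v -> v = 1/5 -> 1/5 = 1
u -> (v -> v) = 2/5 -> 1 = 1
v && v = 1/5 && 1/5 = 1/5
u -> v = 2/5 -> 1/5 = 1/5
(v && v) || (u -> v) = 1/5 || 1/5 = 1/5
(u -> (v -> v)) || ((v && v) || (u -> v)) = 1 || 1/5 = 1
u || u = 2/5 || 2/5 = 2/5
(u || u) -> v = 2/5 -> 1/5 = 1/5
!v = !1/5 = 0
u || u = 2/5 || 2/5 = 2/5
!v || (u || u) = 0 || 2/5 = 2/5
((u || u) -> v) || (!v || (u || u)) = 1/5 || 2/5 = 2/5
((u -> (v -> v)) || ((v && v) || (u -> v))) -> (((u || u) -> v) || (!v || (u || u))) = 1 -> 2/5 = 2/5
No assignment yields a value below 2/5, so this is the minimum.

2/5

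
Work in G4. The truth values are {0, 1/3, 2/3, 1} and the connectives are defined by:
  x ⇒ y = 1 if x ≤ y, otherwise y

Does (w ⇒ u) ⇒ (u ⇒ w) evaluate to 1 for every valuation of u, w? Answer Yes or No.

No

Counterexample: take u = 1/3, w = 0.
w ⇒ u = 0 ⇒ 1/3 = 1
u ⇒ w = 1/3 ⇒ 0 = 0
(w ⇒ u) ⇒ (u ⇒ w) = 1 ⇒ 0 = 0
This gives 0 ≠ 1.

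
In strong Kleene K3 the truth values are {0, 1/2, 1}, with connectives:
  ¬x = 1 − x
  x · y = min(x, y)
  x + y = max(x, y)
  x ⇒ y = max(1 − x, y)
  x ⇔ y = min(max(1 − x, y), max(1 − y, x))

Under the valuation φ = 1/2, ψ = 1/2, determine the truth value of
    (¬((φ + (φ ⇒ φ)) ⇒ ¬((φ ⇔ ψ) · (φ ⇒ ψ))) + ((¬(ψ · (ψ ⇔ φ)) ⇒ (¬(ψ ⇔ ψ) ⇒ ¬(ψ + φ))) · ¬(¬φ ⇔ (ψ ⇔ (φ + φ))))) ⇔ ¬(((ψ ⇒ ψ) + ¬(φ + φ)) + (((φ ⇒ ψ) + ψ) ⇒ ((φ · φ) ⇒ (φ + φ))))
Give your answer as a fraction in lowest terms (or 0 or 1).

1/2

φ ⇒ φ = 1/2 ⇒ 1/2 = 1/2
φ + (φ ⇒ φ) = 1/2 + 1/2 = 1/2
φ ⇔ ψ = 1/2 ⇔ 1/2 = 1/2
φ ⇒ ψ = 1/2 ⇒ 1/2 = 1/2
(φ ⇔ ψ) · (φ ⇒ ψ) = 1/2 · 1/2 = 1/2
¬((φ ⇔ ψ) · (φ ⇒ ψ)) = ¬1/2 = 1/2
(φ + (φ ⇒ φ)) ⇒ ¬((φ ⇔ ψ) · (φ ⇒ ψ)) = 1/2 ⇒ 1/2 = 1/2
¬((φ + (φ ⇒ φ)) ⇒ ¬((φ ⇔ ψ) · (φ ⇒ ψ))) = ¬1/2 = 1/2
ψ ⇔ φ = 1/2 ⇔ 1/2 = 1/2
ψ · (ψ ⇔ φ) = 1/2 · 1/2 = 1/2
¬(ψ · (ψ ⇔ φ)) = ¬1/2 = 1/2
ψ ⇔ ψ = 1/2 ⇔ 1/2 = 1/2
¬(ψ ⇔ ψ) = ¬1/2 = 1/2
ψ + φ = 1/2 + 1/2 = 1/2
¬(ψ + φ) = ¬1/2 = 1/2
¬(ψ ⇔ ψ) ⇒ ¬(ψ + φ) = 1/2 ⇒ 1/2 = 1/2
¬(ψ · (ψ ⇔ φ)) ⇒ (¬(ψ ⇔ ψ) ⇒ ¬(ψ + φ)) = 1/2 ⇒ 1/2 = 1/2
¬φ = ¬1/2 = 1/2
φ + φ = 1/2 + 1/2 = 1/2
ψ ⇔ (φ + φ) = 1/2 ⇔ 1/2 = 1/2
¬φ ⇔ (ψ ⇔ (φ + φ)) = 1/2 ⇔ 1/2 = 1/2
¬(¬φ ⇔ (ψ ⇔ (φ + φ))) = ¬1/2 = 1/2
(¬(ψ · (ψ ⇔ φ)) ⇒ (¬(ψ ⇔ ψ) ⇒ ¬(ψ + φ))) · ¬(¬φ ⇔ (ψ ⇔ (φ + φ))) = 1/2 · 1/2 = 1/2
¬((φ + (φ ⇒ φ)) ⇒ ¬((φ ⇔ ψ) · (φ ⇒ ψ))) + ((¬(ψ · (ψ ⇔ φ)) ⇒ (¬(ψ ⇔ ψ) ⇒ ¬(ψ + φ))) · ¬(¬φ ⇔ (ψ ⇔ (φ + φ)))) = 1/2 + 1/2 = 1/2
ψ ⇒ ψ = 1/2 ⇒ 1/2 = 1/2
φ + φ = 1/2 + 1/2 = 1/2
¬(φ + φ) = ¬1/2 = 1/2
(ψ ⇒ ψ) + ¬(φ + φ) = 1/2 + 1/2 = 1/2
φ ⇒ ψ = 1/2 ⇒ 1/2 = 1/2
(φ ⇒ ψ) + ψ = 1/2 + 1/2 = 1/2
φ · φ = 1/2 · 1/2 = 1/2
φ + φ = 1/2 + 1/2 = 1/2
(φ · φ) ⇒ (φ + φ) = 1/2 ⇒ 1/2 = 1/2
((φ ⇒ ψ) + ψ) ⇒ ((φ · φ) ⇒ (φ + φ)) = 1/2 ⇒ 1/2 = 1/2
((ψ ⇒ ψ) + ¬(φ + φ)) + (((φ ⇒ ψ) + ψ) ⇒ ((φ · φ) ⇒ (φ + φ))) = 1/2 + 1/2 = 1/2
¬(((ψ ⇒ ψ) + ¬(φ + φ)) + (((φ ⇒ ψ) + ψ) ⇒ ((φ · φ) ⇒ (φ + φ)))) = ¬1/2 = 1/2
(¬((φ + (φ ⇒ φ)) ⇒ ¬((φ ⇔ ψ) · (φ ⇒ ψ))) + ((¬(ψ · (ψ ⇔ φ)) ⇒ (¬(ψ ⇔ ψ) ⇒ ¬(ψ + φ))) · ¬(¬φ ⇔ (ψ ⇔ (φ + φ))))) ⇔ ¬(((ψ ⇒ ψ) + ¬(φ + φ)) + (((φ ⇒ ψ) + ψ) ⇒ ((φ · φ) ⇒ (φ + φ)))) = 1/2 ⇔ 1/2 = 1/2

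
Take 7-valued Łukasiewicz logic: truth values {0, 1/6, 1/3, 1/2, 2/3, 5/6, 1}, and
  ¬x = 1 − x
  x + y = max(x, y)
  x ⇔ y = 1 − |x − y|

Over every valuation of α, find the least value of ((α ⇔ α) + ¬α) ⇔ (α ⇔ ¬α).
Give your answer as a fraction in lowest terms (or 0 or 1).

0

Take α = 0:
α ⇔ α = 0 ⇔ 0 = 1
¬α = ¬0 = 1
(α ⇔ α) + ¬α = 1 + 1 = 1
¬α = ¬0 = 1
α ⇔ ¬α = 0 ⇔ 1 = 0
((α ⇔ α) + ¬α) ⇔ (α ⇔ ¬α) = 1 ⇔ 0 = 0
No assignment yields a value below 0, so this is the minimum.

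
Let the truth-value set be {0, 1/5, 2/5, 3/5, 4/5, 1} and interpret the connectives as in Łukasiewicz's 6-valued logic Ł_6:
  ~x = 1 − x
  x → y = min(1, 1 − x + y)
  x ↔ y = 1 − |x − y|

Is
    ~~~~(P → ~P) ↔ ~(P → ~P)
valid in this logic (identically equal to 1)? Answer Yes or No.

No

Counterexample: take P = 0.
~P = ~0 = 1
P → ~P = 0 → 1 = 1
~(P → ~P) = ~1 = 0
~~(P → ~P) = ~0 = 1
~~~(P → ~P) = ~1 = 0
~~~~(P → ~P) = ~0 = 1
~P = ~0 = 1
P → ~P = 0 → 1 = 1
~(P → ~P) = ~1 = 0
~~~~(P → ~P) ↔ ~(P → ~P) = 1 ↔ 0 = 0
This gives 0 ≠ 1.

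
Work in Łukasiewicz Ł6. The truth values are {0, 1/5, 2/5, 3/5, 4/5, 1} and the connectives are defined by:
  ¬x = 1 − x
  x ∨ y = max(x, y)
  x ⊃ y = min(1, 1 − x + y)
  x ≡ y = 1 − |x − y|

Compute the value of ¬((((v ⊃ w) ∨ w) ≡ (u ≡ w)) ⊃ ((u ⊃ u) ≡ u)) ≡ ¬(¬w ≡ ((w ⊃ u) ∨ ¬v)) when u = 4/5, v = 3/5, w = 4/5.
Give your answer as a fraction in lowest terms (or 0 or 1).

2/5

v ⊃ w = 3/5 ⊃ 4/5 = 1
(v ⊃ w) ∨ w = 1 ∨ 4/5 = 1
u ≡ w = 4/5 ≡ 4/5 = 1
((v ⊃ w) ∨ w) ≡ (u ≡ w) = 1 ≡ 1 = 1
u ⊃ u = 4/5 ⊃ 4/5 = 1
(u ⊃ u) ≡ u = 1 ≡ 4/5 = 4/5
(((v ⊃ w) ∨ w) ≡ (u ≡ w)) ⊃ ((u ⊃ u) ≡ u) = 1 ⊃ 4/5 = 4/5
¬((((v ⊃ w) ∨ w) ≡ (u ≡ w)) ⊃ ((u ⊃ u) ≡ u)) = ¬4/5 = 1/5
¬w = ¬4/5 = 1/5
w ⊃ u = 4/5 ⊃ 4/5 = 1
¬v = ¬3/5 = 2/5
(w ⊃ u) ∨ ¬v = 1 ∨ 2/5 = 1
¬w ≡ ((w ⊃ u) ∨ ¬v) = 1/5 ≡ 1 = 1/5
¬(¬w ≡ ((w ⊃ u) ∨ ¬v)) = ¬1/5 = 4/5
¬((((v ⊃ w) ∨ w) ≡ (u ≡ w)) ⊃ ((u ⊃ u) ≡ u)) ≡ ¬(¬w ≡ ((w ⊃ u) ∨ ¬v)) = 1/5 ≡ 4/5 = 2/5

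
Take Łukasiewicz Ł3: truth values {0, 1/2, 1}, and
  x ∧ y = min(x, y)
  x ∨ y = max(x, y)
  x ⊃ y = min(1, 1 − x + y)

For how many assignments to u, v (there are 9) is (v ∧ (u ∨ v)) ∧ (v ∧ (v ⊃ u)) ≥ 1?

u = 0, v = 0 ↦ 0  <
u = 0, v = 1/2 ↦ 1/2  <
u = 0, v = 1 ↦ 0  <
u = 1/2, v = 0 ↦ 0  <
u = 1/2, v = 1/2 ↦ 1/2  <
u = 1/2, v = 1 ↦ 1/2  <
u = 1, v = 0 ↦ 0  <
u = 1, v = 1/2 ↦ 1/2  <
u = 1, v = 1 ↦ 1  ≥
So 1 of the 9 assignments meets the threshold.

1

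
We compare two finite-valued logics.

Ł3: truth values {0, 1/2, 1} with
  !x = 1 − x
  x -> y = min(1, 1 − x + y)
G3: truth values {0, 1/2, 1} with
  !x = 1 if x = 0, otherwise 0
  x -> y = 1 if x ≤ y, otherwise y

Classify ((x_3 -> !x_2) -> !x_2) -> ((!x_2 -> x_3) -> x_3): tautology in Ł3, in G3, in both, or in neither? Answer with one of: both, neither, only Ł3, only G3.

In Ł3: every assignment gives 1 — tautology.
In G3: at x_2 = 1/2, x_3 = 1/2 the value is 1/2 — not a tautology.

only Ł3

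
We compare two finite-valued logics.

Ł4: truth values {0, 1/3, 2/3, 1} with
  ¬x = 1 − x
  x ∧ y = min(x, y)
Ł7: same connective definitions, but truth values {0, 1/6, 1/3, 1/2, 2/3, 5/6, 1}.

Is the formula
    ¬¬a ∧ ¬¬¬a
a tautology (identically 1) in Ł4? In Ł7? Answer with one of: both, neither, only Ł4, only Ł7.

neither

In Ł4: at a = 0 the value is 0 — not a tautology.
In Ł7: at a = 0 the value is 0 — not a tautology.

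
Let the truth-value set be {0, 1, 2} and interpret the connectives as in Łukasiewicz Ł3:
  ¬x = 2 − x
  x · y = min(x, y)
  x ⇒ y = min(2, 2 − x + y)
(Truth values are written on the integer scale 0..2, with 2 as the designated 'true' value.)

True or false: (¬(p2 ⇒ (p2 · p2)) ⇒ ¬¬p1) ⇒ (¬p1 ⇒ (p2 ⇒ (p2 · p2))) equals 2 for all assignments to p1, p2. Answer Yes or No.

p1 = 0, p2 = 0 ↦ 2
p1 = 0, p2 = 1 ↦ 2
p1 = 0, p2 = 2 ↦ 2
p1 = 1, p2 = 0 ↦ 2
p1 = 1, p2 = 1 ↦ 2
p1 = 1, p2 = 2 ↦ 2
p1 = 2, p2 = 0 ↦ 2
p1 = 2, p2 = 1 ↦ 2
p1 = 2, p2 = 2 ↦ 2
Every assignment gives a value ≥ 2.

Yes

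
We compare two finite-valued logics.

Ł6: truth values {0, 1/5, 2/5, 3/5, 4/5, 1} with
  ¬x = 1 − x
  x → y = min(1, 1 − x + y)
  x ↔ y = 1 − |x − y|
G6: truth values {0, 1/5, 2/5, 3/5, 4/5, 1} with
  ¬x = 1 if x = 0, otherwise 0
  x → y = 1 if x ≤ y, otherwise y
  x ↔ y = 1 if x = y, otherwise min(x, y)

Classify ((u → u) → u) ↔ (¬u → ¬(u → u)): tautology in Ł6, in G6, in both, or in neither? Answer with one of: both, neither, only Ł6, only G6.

In Ł6: every assignment gives 1 — tautology.
In G6: at u = 1/5 the value is 1/5 — not a tautology.

only Ł6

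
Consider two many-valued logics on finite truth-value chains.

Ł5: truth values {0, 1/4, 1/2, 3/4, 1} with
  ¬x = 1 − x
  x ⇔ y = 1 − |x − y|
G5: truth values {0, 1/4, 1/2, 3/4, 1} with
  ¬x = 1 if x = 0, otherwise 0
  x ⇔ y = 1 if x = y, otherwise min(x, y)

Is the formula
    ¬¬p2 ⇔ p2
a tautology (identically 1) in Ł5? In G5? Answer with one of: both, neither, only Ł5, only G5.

In Ł5: every assignment gives 1 — tautology.
In G5: at p2 = 1/4 the value is 1/4 — not a tautology.

only Ł5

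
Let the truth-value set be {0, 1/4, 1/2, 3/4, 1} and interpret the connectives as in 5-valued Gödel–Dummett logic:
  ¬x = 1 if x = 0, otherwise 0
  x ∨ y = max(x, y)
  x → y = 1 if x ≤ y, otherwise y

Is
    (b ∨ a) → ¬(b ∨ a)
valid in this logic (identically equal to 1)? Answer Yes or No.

No

Counterexample: take a = 0, b = 1/4.
b ∨ a = 1/4 ∨ 0 = 1/4
¬(b ∨ a) = ¬1/4 = 0
(b ∨ a) → ¬(b ∨ a) = 1/4 → 0 = 0
This gives 0 ≠ 1.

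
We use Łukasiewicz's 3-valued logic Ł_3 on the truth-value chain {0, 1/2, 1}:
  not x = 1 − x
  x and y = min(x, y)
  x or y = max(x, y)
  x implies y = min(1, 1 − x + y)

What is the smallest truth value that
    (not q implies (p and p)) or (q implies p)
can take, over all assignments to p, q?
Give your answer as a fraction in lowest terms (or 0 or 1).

Take p = 0, q = 1/2:
not q = not 1/2 = 1/2
p and p = 0 and 0 = 0
not q implies (p and p) = 1/2 implies 0 = 1/2
q implies p = 1/2 implies 0 = 1/2
(not q implies (p and p)) or (q implies p) = 1/2 or 1/2 = 1/2
No assignment yields a value below 1/2, so this is the minimum.

1/2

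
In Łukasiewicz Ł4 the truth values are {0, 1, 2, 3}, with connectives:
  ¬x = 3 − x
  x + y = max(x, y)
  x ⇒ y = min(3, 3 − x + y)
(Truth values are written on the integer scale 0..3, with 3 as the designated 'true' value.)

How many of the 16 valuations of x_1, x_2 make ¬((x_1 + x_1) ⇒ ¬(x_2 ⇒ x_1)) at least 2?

x_1 = 0, x_2 = 0 ↦ 0  <
x_1 = 0, x_2 = 1 ↦ 0  <
x_1 = 0, x_2 = 2 ↦ 0  <
x_1 = 0, x_2 = 3 ↦ 0  <
x_1 = 1, x_2 = 0 ↦ 1  <
x_1 = 1, x_2 = 1 ↦ 1  <
x_1 = 1, x_2 = 2 ↦ 0  <
x_1 = 1, x_2 = 3 ↦ 0  <
x_1 = 2, x_2 = 0 ↦ 2  ≥
x_1 = 2, x_2 = 1 ↦ 2  ≥
x_1 = 2, x_2 = 2 ↦ 2  ≥
x_1 = 2, x_2 = 3 ↦ 1  <
x_1 = 3, x_2 = 0 ↦ 3  ≥
x_1 = 3, x_2 = 1 ↦ 3  ≥
x_1 = 3, x_2 = 2 ↦ 3  ≥
x_1 = 3, x_2 = 3 ↦ 3  ≥
So 7 of the 16 assignments meet the threshold.

7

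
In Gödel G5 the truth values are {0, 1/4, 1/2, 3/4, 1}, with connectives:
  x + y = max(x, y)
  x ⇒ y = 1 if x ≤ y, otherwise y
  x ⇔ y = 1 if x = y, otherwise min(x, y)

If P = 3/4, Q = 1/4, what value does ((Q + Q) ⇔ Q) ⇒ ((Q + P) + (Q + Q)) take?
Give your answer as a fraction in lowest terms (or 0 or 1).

3/4

Q + Q = 1/4 + 1/4 = 1/4
(Q + Q) ⇔ Q = 1/4 ⇔ 1/4 = 1
Q + P = 1/4 + 3/4 = 3/4
Q + Q = 1/4 + 1/4 = 1/4
(Q + P) + (Q + Q) = 3/4 + 1/4 = 3/4
((Q + Q) ⇔ Q) ⇒ ((Q + P) + (Q + Q)) = 1 ⇒ 3/4 = 3/4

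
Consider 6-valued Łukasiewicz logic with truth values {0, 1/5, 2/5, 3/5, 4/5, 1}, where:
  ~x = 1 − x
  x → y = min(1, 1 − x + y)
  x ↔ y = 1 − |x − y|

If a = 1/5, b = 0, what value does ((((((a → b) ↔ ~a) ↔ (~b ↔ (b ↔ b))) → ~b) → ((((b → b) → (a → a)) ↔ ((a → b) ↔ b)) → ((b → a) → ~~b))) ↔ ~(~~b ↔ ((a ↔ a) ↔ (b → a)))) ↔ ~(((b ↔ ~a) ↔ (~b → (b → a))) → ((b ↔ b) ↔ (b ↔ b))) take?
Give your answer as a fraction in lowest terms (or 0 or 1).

1/5

a → b = 1/5 → 0 = 4/5
~a = ~1/5 = 4/5
(a → b) ↔ ~a = 4/5 ↔ 4/5 = 1
~b = ~0 = 1
b ↔ b = 0 ↔ 0 = 1
~b ↔ (b ↔ b) = 1 ↔ 1 = 1
((a → b) ↔ ~a) ↔ (~b ↔ (b ↔ b)) = 1 ↔ 1 = 1
~b = ~0 = 1
(((a → b) ↔ ~a) ↔ (~b ↔ (b ↔ b))) → ~b = 1 → 1 = 1
b → b = 0 → 0 = 1
a → a = 1/5 → 1/5 = 1
(b → b) → (a → a) = 1 → 1 = 1
a → b = 1/5 → 0 = 4/5
(a → b) ↔ b = 4/5 ↔ 0 = 1/5
((b → b) → (a → a)) ↔ ((a → b) ↔ b) = 1 ↔ 1/5 = 1/5
b → a = 0 → 1/5 = 1
~b = ~0 = 1
~~b = ~1 = 0
(b → a) → ~~b = 1 → 0 = 0
(((b → b) → (a → a)) ↔ ((a → b) ↔ b)) → ((b → a) → ~~b) = 1/5 → 0 = 4/5
((((a → b) ↔ ~a) ↔ (~b ↔ (b ↔ b))) → ~b) → ((((b → b) → (a → a)) ↔ ((a → b) ↔ b)) → ((b → a) → ~~b)) = 1 → 4/5 = 4/5
~b = ~0 = 1
~~b = ~1 = 0
a ↔ a = 1/5 ↔ 1/5 = 1
b → a = 0 → 1/5 = 1
(a ↔ a) ↔ (b → a) = 1 ↔ 1 = 1
~~b ↔ ((a ↔ a) ↔ (b → a)) = 0 ↔ 1 = 0
~(~~b ↔ ((a ↔ a) ↔ (b → a))) = ~0 = 1
(((((a → b) ↔ ~a) ↔ (~b ↔ (b ↔ b))) → ~b) → ((((b → b) → (a → a)) ↔ ((a → b) ↔ b)) → ((b → a) → ~~b))) ↔ ~(~~b ↔ ((a ↔ a) ↔ (b → a))) = 4/5 ↔ 1 = 4/5
~a = ~1/5 = 4/5
b ↔ ~a = 0 ↔ 4/5 = 1/5
~b = ~0 = 1
b → a = 0 → 1/5 = 1
~b → (b → a) = 1 → 1 = 1
(b ↔ ~a) ↔ (~b → (b → a)) = 1/5 ↔ 1 = 1/5
b ↔ b = 0 ↔ 0 = 1
b ↔ b = 0 ↔ 0 = 1
(b ↔ b) ↔ (b ↔ b) = 1 ↔ 1 = 1
((b ↔ ~a) ↔ (~b → (b → a))) → ((b ↔ b) ↔ (b ↔ b)) = 1/5 → 1 = 1
~(((b ↔ ~a) ↔ (~b → (b → a))) → ((b ↔ b) ↔ (b ↔ b))) = ~1 = 0
((((((a → b) ↔ ~a) ↔ (~b ↔ (b ↔ b))) → ~b) → ((((b → b) → (a → a)) ↔ ((a → b) ↔ b)) → ((b → a) → ~~b))) ↔ ~(~~b ↔ ((a ↔ a) ↔ (b → a)))) ↔ ~(((b ↔ ~a) ↔ (~b → (b → a))) → ((b ↔ b) ↔ (b ↔ b))) = 4/5 ↔ 0 = 1/5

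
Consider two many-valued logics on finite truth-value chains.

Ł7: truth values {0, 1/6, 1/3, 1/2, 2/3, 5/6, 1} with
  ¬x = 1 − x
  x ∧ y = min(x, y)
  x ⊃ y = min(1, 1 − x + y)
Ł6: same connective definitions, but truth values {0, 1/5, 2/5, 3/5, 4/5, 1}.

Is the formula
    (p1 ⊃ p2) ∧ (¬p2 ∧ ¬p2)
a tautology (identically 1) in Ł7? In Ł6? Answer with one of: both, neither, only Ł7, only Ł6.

In Ł7: at p1 = 0, p2 = 1/6 the value is 5/6 — not a tautology.
In Ł6: at p1 = 0, p2 = 1/5 the value is 4/5 — not a tautology.

neither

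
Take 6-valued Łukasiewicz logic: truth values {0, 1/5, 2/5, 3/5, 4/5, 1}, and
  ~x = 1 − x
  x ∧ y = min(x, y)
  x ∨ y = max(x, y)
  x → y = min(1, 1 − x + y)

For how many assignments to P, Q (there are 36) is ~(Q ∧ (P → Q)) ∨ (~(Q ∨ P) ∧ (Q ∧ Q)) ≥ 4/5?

12

value 1: 6 assignments (counts)
value 4/5: 6 assignments (counts)
value 3/5: 6 assignments
value 2/5: 6 assignments
value 1/5: 6 assignments
value 0: 6 assignments
So 12 of the 36 assignments meet the threshold.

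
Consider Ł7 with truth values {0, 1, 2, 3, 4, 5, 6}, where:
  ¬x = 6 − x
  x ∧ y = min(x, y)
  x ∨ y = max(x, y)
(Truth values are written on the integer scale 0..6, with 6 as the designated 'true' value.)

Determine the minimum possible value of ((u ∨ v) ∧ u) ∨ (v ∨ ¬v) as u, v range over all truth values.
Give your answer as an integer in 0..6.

Take u = 0, v = 3:
u ∨ v = 0 ∨ 3 = 3
(u ∨ v) ∧ u = 3 ∧ 0 = 0
¬v = ¬3 = 3
v ∨ ¬v = 3 ∨ 3 = 3
((u ∨ v) ∧ u) ∨ (v ∨ ¬v) = 0 ∨ 3 = 3
No assignment yields a value below 3, so this is the minimum.

3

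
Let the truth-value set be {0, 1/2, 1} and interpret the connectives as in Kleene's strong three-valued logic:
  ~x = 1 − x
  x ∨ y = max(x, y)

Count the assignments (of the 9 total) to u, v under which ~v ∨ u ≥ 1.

5

u = 0, v = 0 ↦ 1  ≥
u = 0, v = 1/2 ↦ 1/2  <
u = 0, v = 1 ↦ 0  <
u = 1/2, v = 0 ↦ 1  ≥
u = 1/2, v = 1/2 ↦ 1/2  <
u = 1/2, v = 1 ↦ 1/2  <
u = 1, v = 0 ↦ 1  ≥
u = 1, v = 1/2 ↦ 1  ≥
u = 1, v = 1 ↦ 1  ≥
So 5 of the 9 assignments meet the threshold.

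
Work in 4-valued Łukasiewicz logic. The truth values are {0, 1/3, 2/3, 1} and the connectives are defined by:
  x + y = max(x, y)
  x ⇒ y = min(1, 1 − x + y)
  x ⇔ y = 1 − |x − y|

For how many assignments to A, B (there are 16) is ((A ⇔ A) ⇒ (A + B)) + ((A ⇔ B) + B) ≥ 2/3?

16

A = 0, B = 0 ↦ 1  ≥
A = 0, B = 1/3 ↦ 2/3  ≥
A = 0, B = 2/3 ↦ 2/3  ≥
A = 0, B = 1 ↦ 1  ≥
A = 1/3, B = 0 ↦ 2/3  ≥
A = 1/3, B = 1/3 ↦ 1  ≥
A = 1/3, B = 2/3 ↦ 2/3  ≥
A = 1/3, B = 1 ↦ 1  ≥
A = 2/3, B = 0 ↦ 2/3  ≥
A = 2/3, B = 1/3 ↦ 2/3  ≥
A = 2/3, B = 2/3 ↦ 1  ≥
A = 2/3, B = 1 ↦ 1  ≥
A = 1, B = 0 ↦ 1  ≥
A = 1, B = 1/3 ↦ 1  ≥
A = 1, B = 2/3 ↦ 1  ≥
A = 1, B = 1 ↦ 1  ≥
So 16 of the 16 assignments meet the threshold.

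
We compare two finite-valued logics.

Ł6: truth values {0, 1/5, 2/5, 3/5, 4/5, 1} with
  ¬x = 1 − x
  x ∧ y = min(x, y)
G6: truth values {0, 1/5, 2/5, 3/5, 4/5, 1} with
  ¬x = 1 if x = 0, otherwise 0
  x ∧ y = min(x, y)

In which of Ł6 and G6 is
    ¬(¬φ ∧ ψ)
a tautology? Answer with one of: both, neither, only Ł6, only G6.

In Ł6: at φ = 0, ψ = 1/5 the value is 4/5 — not a tautology.
In G6: at φ = 0, ψ = 1/5 the value is 0 — not a tautology.

neither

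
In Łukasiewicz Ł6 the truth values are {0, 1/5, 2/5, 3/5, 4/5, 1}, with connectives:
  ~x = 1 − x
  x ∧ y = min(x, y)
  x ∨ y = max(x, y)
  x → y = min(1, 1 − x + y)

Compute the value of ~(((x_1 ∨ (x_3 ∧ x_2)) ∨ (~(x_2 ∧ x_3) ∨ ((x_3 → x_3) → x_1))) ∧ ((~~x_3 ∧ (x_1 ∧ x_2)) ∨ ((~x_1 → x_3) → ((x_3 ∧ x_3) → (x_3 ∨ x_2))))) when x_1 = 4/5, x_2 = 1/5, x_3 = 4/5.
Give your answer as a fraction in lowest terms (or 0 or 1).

1/5

x_3 ∧ x_2 = 4/5 ∧ 1/5 = 1/5
x_1 ∨ (x_3 ∧ x_2) = 4/5 ∨ 1/5 = 4/5
x_2 ∧ x_3 = 1/5 ∧ 4/5 = 1/5
~(x_2 ∧ x_3) = ~1/5 = 4/5
x_3 → x_3 = 4/5 → 4/5 = 1
(x_3 → x_3) → x_1 = 1 → 4/5 = 4/5
~(x_2 ∧ x_3) ∨ ((x_3 → x_3) → x_1) = 4/5 ∨ 4/5 = 4/5
(x_1 ∨ (x_3 ∧ x_2)) ∨ (~(x_2 ∧ x_3) ∨ ((x_3 → x_3) → x_1)) = 4/5 ∨ 4/5 = 4/5
~x_3 = ~4/5 = 1/5
~~x_3 = ~1/5 = 4/5
x_1 ∧ x_2 = 4/5 ∧ 1/5 = 1/5
~~x_3 ∧ (x_1 ∧ x_2) = 4/5 ∧ 1/5 = 1/5
~x_1 = ~4/5 = 1/5
~x_1 → x_3 = 1/5 → 4/5 = 1
x_3 ∧ x_3 = 4/5 ∧ 4/5 = 4/5
x_3 ∨ x_2 = 4/5 ∨ 1/5 = 4/5
(x_3 ∧ x_3) → (x_3 ∨ x_2) = 4/5 → 4/5 = 1
(~x_1 → x_3) → ((x_3 ∧ x_3) → (x_3 ∨ x_2)) = 1 → 1 = 1
(~~x_3 ∧ (x_1 ∧ x_2)) ∨ ((~x_1 → x_3) → ((x_3 ∧ x_3) → (x_3 ∨ x_2))) = 1/5 ∨ 1 = 1
((x_1 ∨ (x_3 ∧ x_2)) ∨ (~(x_2 ∧ x_3) ∨ ((x_3 → x_3) → x_1))) ∧ ((~~x_3 ∧ (x_1 ∧ x_2)) ∨ ((~x_1 → x_3) → ((x_3 ∧ x_3) → (x_3 ∨ x_2)))) = 4/5 ∧ 1 = 4/5
~(((x_1 ∨ (x_3 ∧ x_2)) ∨ (~(x_2 ∧ x_3) ∨ ((x_3 → x_3) → x_1))) ∧ ((~~x_3 ∧ (x_1 ∧ x_2)) ∨ ((~x_1 → x_3) → ((x_3 ∧ x_3) → (x_3 ∨ x_2))))) = ~4/5 = 1/5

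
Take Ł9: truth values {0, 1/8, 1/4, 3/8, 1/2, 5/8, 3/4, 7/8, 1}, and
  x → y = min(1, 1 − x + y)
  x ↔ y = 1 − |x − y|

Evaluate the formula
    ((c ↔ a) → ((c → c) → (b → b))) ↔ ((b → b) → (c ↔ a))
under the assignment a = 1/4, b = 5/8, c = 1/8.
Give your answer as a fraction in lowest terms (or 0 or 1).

c ↔ a = 1/8 ↔ 1/4 = 7/8
c → c = 1/8 → 1/8 = 1
b → b = 5/8 → 5/8 = 1
(c → c) → (b → b) = 1 → 1 = 1
(c ↔ a) → ((c → c) → (b → b)) = 7/8 → 1 = 1
b → b = 5/8 → 5/8 = 1
c ↔ a = 1/8 ↔ 1/4 = 7/8
(b → b) → (c ↔ a) = 1 → 7/8 = 7/8
((c ↔ a) → ((c → c) → (b → b))) ↔ ((b → b) → (c ↔ a)) = 1 ↔ 7/8 = 7/8

7/8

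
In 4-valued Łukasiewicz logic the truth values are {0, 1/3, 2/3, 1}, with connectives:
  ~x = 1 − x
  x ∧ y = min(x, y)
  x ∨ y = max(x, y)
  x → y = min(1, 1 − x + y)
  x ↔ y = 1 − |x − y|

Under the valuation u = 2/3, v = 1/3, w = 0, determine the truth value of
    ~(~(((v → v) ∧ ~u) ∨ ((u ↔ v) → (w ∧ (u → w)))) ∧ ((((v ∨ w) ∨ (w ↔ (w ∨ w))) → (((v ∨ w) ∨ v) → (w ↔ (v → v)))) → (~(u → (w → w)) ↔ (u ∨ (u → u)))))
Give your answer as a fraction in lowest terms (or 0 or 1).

2/3

v → v = 1/3 → 1/3 = 1
~u = ~2/3 = 1/3
(v → v) ∧ ~u = 1 ∧ 1/3 = 1/3
u ↔ v = 2/3 ↔ 1/3 = 2/3
u → w = 2/3 → 0 = 1/3
w ∧ (u → w) = 0 ∧ 1/3 = 0
(u ↔ v) → (w ∧ (u → w)) = 2/3 → 0 = 1/3
((v → v) ∧ ~u) ∨ ((u ↔ v) → (w ∧ (u → w))) = 1/3 ∨ 1/3 = 1/3
~(((v → v) ∧ ~u) ∨ ((u ↔ v) → (w ∧ (u → w)))) = ~1/3 = 2/3
v ∨ w = 1/3 ∨ 0 = 1/3
w ∨ w = 0 ∨ 0 = 0
w ↔ (w ∨ w) = 0 ↔ 0 = 1
(v ∨ w) ∨ (w ↔ (w ∨ w)) = 1/3 ∨ 1 = 1
v ∨ w = 1/3 ∨ 0 = 1/3
(v ∨ w) ∨ v = 1/3 ∨ 1/3 = 1/3
v → v = 1/3 → 1/3 = 1
w ↔ (v → v) = 0 ↔ 1 = 0
((v ∨ w) ∨ v) → (w ↔ (v → v)) = 1/3 → 0 = 2/3
((v ∨ w) ∨ (w ↔ (w ∨ w))) → (((v ∨ w) ∨ v) → (w ↔ (v → v))) = 1 → 2/3 = 2/3
w → w = 0 → 0 = 1
u → (w → w) = 2/3 → 1 = 1
~(u → (w → w)) = ~1 = 0
u → u = 2/3 → 2/3 = 1
u ∨ (u → u) = 2/3 ∨ 1 = 1
~(u → (w → w)) ↔ (u ∨ (u → u)) = 0 ↔ 1 = 0
(((v ∨ w) ∨ (w ↔ (w ∨ w))) → (((v ∨ w) ∨ v) → (w ↔ (v → v)))) → (~(u → (w → w)) ↔ (u ∨ (u → u))) = 2/3 → 0 = 1/3
~(((v → v) ∧ ~u) ∨ ((u ↔ v) → (w ∧ (u → w)))) ∧ ((((v ∨ w) ∨ (w ↔ (w ∨ w))) → (((v ∨ w) ∨ v) → (w ↔ (v → v)))) → (~(u → (w → w)) ↔ (u ∨ (u → u)))) = 2/3 ∧ 1/3 = 1/3
~(~(((v → v) ∧ ~u) ∨ ((u ↔ v) → (w ∧ (u → w)))) ∧ ((((v ∨ w) ∨ (w ↔ (w ∨ w))) → (((v ∨ w) ∨ v) → (w ↔ (v → v)))) → (~(u → (w → w)) ↔ (u ∨ (u → u))))) = ~1/3 = 2/3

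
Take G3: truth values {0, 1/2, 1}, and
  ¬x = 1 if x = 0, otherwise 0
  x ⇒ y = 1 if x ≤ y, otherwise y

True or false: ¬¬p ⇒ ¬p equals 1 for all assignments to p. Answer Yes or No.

No

Counterexample: take p = 1/2.
¬p = ¬1/2 = 0
¬¬p = ¬0 = 1
¬p = ¬1/2 = 0
¬¬p ⇒ ¬p = 1 ⇒ 0 = 0
This gives 0 ≠ 1.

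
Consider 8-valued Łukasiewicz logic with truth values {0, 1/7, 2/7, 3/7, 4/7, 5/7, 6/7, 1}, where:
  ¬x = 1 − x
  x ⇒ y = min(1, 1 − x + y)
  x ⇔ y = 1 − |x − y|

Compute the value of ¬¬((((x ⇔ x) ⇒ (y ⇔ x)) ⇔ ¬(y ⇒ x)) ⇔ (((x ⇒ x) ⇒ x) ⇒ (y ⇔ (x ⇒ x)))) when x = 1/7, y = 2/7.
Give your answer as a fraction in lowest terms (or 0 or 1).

2/7

x ⇔ x = 1/7 ⇔ 1/7 = 1
y ⇔ x = 2/7 ⇔ 1/7 = 6/7
(x ⇔ x) ⇒ (y ⇔ x) = 1 ⇒ 6/7 = 6/7
y ⇒ x = 2/7 ⇒ 1/7 = 6/7
¬(y ⇒ x) = ¬6/7 = 1/7
((x ⇔ x) ⇒ (y ⇔ x)) ⇔ ¬(y ⇒ x) = 6/7 ⇔ 1/7 = 2/7
x ⇒ x = 1/7 ⇒ 1/7 = 1
(x ⇒ x) ⇒ x = 1 ⇒ 1/7 = 1/7
x ⇒ x = 1/7 ⇒ 1/7 = 1
y ⇔ (x ⇒ x) = 2/7 ⇔ 1 = 2/7
((x ⇒ x) ⇒ x) ⇒ (y ⇔ (x ⇒ x)) = 1/7 ⇒ 2/7 = 1
(((x ⇔ x) ⇒ (y ⇔ x)) ⇔ ¬(y ⇒ x)) ⇔ (((x ⇒ x) ⇒ x) ⇒ (y ⇔ (x ⇒ x))) = 2/7 ⇔ 1 = 2/7
¬((((x ⇔ x) ⇒ (y ⇔ x)) ⇔ ¬(y ⇒ x)) ⇔ (((x ⇒ x) ⇒ x) ⇒ (y ⇔ (x ⇒ x)))) = ¬2/7 = 5/7
¬¬((((x ⇔ x) ⇒ (y ⇔ x)) ⇔ ¬(y ⇒ x)) ⇔ (((x ⇒ x) ⇒ x) ⇒ (y ⇔ (x ⇒ x)))) = ¬5/7 = 2/7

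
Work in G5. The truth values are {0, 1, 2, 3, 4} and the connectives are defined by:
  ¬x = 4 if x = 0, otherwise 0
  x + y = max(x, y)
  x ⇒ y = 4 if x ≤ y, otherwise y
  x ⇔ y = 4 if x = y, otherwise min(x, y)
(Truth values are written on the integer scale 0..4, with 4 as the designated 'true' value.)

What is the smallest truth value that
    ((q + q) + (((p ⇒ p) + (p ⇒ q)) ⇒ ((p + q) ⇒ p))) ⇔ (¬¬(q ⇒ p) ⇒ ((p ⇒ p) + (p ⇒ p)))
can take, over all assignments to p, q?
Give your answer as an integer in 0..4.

Take p = 0, q = 1:
q + q = 1 + 1 = 1
p ⇒ p = 0 ⇒ 0 = 4
p ⇒ q = 0 ⇒ 1 = 4
(p ⇒ p) + (p ⇒ q) = 4 + 4 = 4
p + q = 0 + 1 = 1
(p + q) ⇒ p = 1 ⇒ 0 = 0
((p ⇒ p) + (p ⇒ q)) ⇒ ((p + q) ⇒ p) = 4 ⇒ 0 = 0
(q + q) + (((p ⇒ p) + (p ⇒ q)) ⇒ ((p + q) ⇒ p)) = 1 + 0 = 1
q ⇒ p = 1 ⇒ 0 = 0
¬(q ⇒ p) = ¬0 = 4
¬¬(q ⇒ p) = ¬4 = 0
p ⇒ p = 0 ⇒ 0 = 4
p ⇒ p = 0 ⇒ 0 = 4
(p ⇒ p) + (p ⇒ p) = 4 + 4 = 4
¬¬(q ⇒ p) ⇒ ((p ⇒ p) + (p ⇒ p)) = 0 ⇒ 4 = 4
((q + q) + (((p ⇒ p) + (p ⇒ q)) ⇒ ((p + q) ⇒ p))) ⇔ (¬¬(q ⇒ p) ⇒ ((p ⇒ p) + (p ⇒ p))) = 1 ⇔ 4 = 1
No assignment yields a value below 1, so this is the minimum.

1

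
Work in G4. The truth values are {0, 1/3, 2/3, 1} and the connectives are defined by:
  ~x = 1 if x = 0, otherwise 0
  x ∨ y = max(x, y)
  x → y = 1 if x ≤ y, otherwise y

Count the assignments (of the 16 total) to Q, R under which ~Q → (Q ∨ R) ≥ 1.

13

Q = 0, R = 0 ↦ 0  <
Q = 0, R = 1/3 ↦ 1/3  <
Q = 0, R = 2/3 ↦ 2/3  <
Q = 0, R = 1 ↦ 1  ≥
Q = 1/3, R = 0 ↦ 1  ≥
Q = 1/3, R = 1/3 ↦ 1  ≥
Q = 1/3, R = 2/3 ↦ 1  ≥
Q = 1/3, R = 1 ↦ 1  ≥
Q = 2/3, R = 0 ↦ 1  ≥
Q = 2/3, R = 1/3 ↦ 1  ≥
Q = 2/3, R = 2/3 ↦ 1  ≥
Q = 2/3, R = 1 ↦ 1  ≥
Q = 1, R = 0 ↦ 1  ≥
Q = 1, R = 1/3 ↦ 1  ≥
Q = 1, R = 2/3 ↦ 1  ≥
Q = 1, R = 1 ↦ 1  ≥
So 13 of the 16 assignments meet the threshold.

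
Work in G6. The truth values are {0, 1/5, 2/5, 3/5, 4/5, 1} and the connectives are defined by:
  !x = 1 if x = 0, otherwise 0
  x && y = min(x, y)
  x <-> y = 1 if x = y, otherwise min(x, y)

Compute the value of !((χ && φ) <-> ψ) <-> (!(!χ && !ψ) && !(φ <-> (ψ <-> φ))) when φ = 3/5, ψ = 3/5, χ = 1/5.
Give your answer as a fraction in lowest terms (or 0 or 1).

1

χ && φ = 1/5 && 3/5 = 1/5
(χ && φ) <-> ψ = 1/5 <-> 3/5 = 1/5
!((χ && φ) <-> ψ) = !1/5 = 0
!χ = !1/5 = 0
!ψ = !3/5 = 0
!χ && !ψ = 0 && 0 = 0
!(!χ && !ψ) = !0 = 1
ψ <-> φ = 3/5 <-> 3/5 = 1
φ <-> (ψ <-> φ) = 3/5 <-> 1 = 3/5
!(φ <-> (ψ <-> φ)) = !3/5 = 0
!(!χ && !ψ) && !(φ <-> (ψ <-> φ)) = 1 && 0 = 0
!((χ && φ) <-> ψ) <-> (!(!χ && !ψ) && !(φ <-> (ψ <-> φ))) = 0 <-> 0 = 1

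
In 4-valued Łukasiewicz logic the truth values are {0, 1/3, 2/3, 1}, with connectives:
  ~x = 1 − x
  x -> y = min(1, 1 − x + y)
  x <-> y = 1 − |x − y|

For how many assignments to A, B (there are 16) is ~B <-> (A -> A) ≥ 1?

A = 0, B = 0 ↦ 1  ≥
A = 0, B = 1/3 ↦ 2/3  <
A = 0, B = 2/3 ↦ 1/3  <
A = 0, B = 1 ↦ 0  <
A = 1/3, B = 0 ↦ 1  ≥
A = 1/3, B = 1/3 ↦ 2/3  <
A = 1/3, B = 2/3 ↦ 1/3  <
A = 1/3, B = 1 ↦ 0  <
A = 2/3, B = 0 ↦ 1  ≥
A = 2/3, B = 1/3 ↦ 2/3  <
A = 2/3, B = 2/3 ↦ 1/3  <
A = 2/3, B = 1 ↦ 0  <
A = 1, B = 0 ↦ 1  ≥
A = 1, B = 1/3 ↦ 2/3  <
A = 1, B = 2/3 ↦ 1/3  <
A = 1, B = 1 ↦ 0  <
So 4 of the 16 assignments meet the threshold.

4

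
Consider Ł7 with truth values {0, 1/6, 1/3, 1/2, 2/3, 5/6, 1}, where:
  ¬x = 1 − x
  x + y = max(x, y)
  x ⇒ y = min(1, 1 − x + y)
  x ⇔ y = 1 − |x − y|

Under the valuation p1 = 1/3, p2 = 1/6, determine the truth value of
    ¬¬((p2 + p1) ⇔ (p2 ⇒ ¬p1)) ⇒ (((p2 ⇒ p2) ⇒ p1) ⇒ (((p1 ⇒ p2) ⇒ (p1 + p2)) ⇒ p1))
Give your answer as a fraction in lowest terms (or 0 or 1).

1

p2 + p1 = 1/6 + 1/3 = 1/3
¬p1 = ¬1/3 = 2/3
p2 ⇒ ¬p1 = 1/6 ⇒ 2/3 = 1
(p2 + p1) ⇔ (p2 ⇒ ¬p1) = 1/3 ⇔ 1 = 1/3
¬((p2 + p1) ⇔ (p2 ⇒ ¬p1)) = ¬1/3 = 2/3
¬¬((p2 + p1) ⇔ (p2 ⇒ ¬p1)) = ¬2/3 = 1/3
p2 ⇒ p2 = 1/6 ⇒ 1/6 = 1
(p2 ⇒ p2) ⇒ p1 = 1 ⇒ 1/3 = 1/3
p1 ⇒ p2 = 1/3 ⇒ 1/6 = 5/6
p1 + p2 = 1/3 + 1/6 = 1/3
(p1 ⇒ p2) ⇒ (p1 + p2) = 5/6 ⇒ 1/3 = 1/2
((p1 ⇒ p2) ⇒ (p1 + p2)) ⇒ p1 = 1/2 ⇒ 1/3 = 5/6
((p2 ⇒ p2) ⇒ p1) ⇒ (((p1 ⇒ p2) ⇒ (p1 + p2)) ⇒ p1) = 1/3 ⇒ 5/6 = 1
¬¬((p2 + p1) ⇔ (p2 ⇒ ¬p1)) ⇒ (((p2 ⇒ p2) ⇒ p1) ⇒ (((p1 ⇒ p2) ⇒ (p1 + p2)) ⇒ p1)) = 1/3 ⇒ 1 = 1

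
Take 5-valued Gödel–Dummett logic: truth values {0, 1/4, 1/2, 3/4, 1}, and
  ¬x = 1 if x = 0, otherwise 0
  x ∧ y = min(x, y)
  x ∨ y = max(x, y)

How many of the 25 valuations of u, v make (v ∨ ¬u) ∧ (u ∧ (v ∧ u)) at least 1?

value 1: 1 assignment (counts)
value 3/4: 3 assignments
value 1/2: 5 assignments
value 1/4: 7 assignments
value 0: 9 assignments
So 1 of the 25 assignments meets the threshold.

1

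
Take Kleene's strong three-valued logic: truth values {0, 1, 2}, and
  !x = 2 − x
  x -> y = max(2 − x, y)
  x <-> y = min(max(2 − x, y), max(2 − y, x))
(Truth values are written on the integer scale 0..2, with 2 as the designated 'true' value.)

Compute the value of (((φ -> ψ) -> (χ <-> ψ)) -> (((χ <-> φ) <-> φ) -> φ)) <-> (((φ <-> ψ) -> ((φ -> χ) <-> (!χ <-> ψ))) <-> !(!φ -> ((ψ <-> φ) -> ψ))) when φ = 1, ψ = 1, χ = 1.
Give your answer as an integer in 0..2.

1

φ -> ψ = 1 -> 1 = 1
χ <-> ψ = 1 <-> 1 = 1
(φ -> ψ) -> (χ <-> ψ) = 1 -> 1 = 1
χ <-> φ = 1 <-> 1 = 1
(χ <-> φ) <-> φ = 1 <-> 1 = 1
((χ <-> φ) <-> φ) -> φ = 1 -> 1 = 1
((φ -> ψ) -> (χ <-> ψ)) -> (((χ <-> φ) <-> φ) -> φ) = 1 -> 1 = 1
φ <-> ψ = 1 <-> 1 = 1
φ -> χ = 1 -> 1 = 1
!χ = !1 = 1
!χ <-> ψ = 1 <-> 1 = 1
(φ -> χ) <-> (!χ <-> ψ) = 1 <-> 1 = 1
(φ <-> ψ) -> ((φ -> χ) <-> (!χ <-> ψ)) = 1 -> 1 = 1
!φ = !1 = 1
ψ <-> φ = 1 <-> 1 = 1
(ψ <-> φ) -> ψ = 1 -> 1 = 1
!φ -> ((ψ <-> φ) -> ψ) = 1 -> 1 = 1
!(!φ -> ((ψ <-> φ) -> ψ)) = !1 = 1
((φ <-> ψ) -> ((φ -> χ) <-> (!χ <-> ψ))) <-> !(!φ -> ((ψ <-> φ) -> ψ)) = 1 <-> 1 = 1
(((φ -> ψ) -> (χ <-> ψ)) -> (((χ <-> φ) <-> φ) -> φ)) <-> (((φ <-> ψ) -> ((φ -> χ) <-> (!χ <-> ψ))) <-> !(!φ -> ((ψ <-> φ) -> ψ))) = 1 <-> 1 = 1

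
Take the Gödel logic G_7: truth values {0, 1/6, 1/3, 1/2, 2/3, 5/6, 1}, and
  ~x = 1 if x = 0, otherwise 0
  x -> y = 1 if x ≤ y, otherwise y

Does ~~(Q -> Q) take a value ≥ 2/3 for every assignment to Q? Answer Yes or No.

Yes

Q = 0 ↦ 1
Q = 1/6 ↦ 1
Q = 1/3 ↦ 1
Q = 1/2 ↦ 1
Q = 2/3 ↦ 1
Q = 5/6 ↦ 1
Q = 1 ↦ 1
Every assignment gives a value ≥ 2/3.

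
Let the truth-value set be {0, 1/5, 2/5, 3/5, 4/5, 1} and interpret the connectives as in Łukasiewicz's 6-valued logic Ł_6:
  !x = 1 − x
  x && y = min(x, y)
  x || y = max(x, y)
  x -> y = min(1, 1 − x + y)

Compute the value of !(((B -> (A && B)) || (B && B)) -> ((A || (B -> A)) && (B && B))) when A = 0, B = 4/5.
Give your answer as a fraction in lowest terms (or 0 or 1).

A && B = 0 && 4/5 = 0
B -> (A && B) = 4/5 -> 0 = 1/5
B && B = 4/5 && 4/5 = 4/5
(B -> (A && B)) || (B && B) = 1/5 || 4/5 = 4/5
B -> A = 4/5 -> 0 = 1/5
A || (B -> A) = 0 || 1/5 = 1/5
B && B = 4/5 && 4/5 = 4/5
(A || (B -> A)) && (B && B) = 1/5 && 4/5 = 1/5
((B -> (A && B)) || (B && B)) -> ((A || (B -> A)) && (B && B)) = 4/5 -> 1/5 = 2/5
!(((B -> (A && B)) || (B && B)) -> ((A || (B -> A)) && (B && B))) = !2/5 = 3/5

3/5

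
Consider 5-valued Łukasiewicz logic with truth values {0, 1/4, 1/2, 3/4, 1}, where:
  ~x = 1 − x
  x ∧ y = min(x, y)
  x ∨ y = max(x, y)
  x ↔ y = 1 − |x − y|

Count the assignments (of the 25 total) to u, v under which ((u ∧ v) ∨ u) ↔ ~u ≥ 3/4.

value 1: 5 assignments (counts)
value 1/2: 10 assignments
value 0: 10 assignments
So 5 of the 25 assignments meet the threshold.

5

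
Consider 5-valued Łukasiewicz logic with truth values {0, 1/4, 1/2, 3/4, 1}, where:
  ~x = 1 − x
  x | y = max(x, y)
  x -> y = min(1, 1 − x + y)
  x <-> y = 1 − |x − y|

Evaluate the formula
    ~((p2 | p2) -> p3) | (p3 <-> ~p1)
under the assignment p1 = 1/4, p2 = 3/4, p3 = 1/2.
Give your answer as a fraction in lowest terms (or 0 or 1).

p2 | p2 = 3/4 | 3/4 = 3/4
(p2 | p2) -> p3 = 3/4 -> 1/2 = 3/4
~((p2 | p2) -> p3) = ~3/4 = 1/4
~p1 = ~1/4 = 3/4
p3 <-> ~p1 = 1/2 <-> 3/4 = 3/4
~((p2 | p2) -> p3) | (p3 <-> ~p1) = 1/4 | 3/4 = 3/4

3/4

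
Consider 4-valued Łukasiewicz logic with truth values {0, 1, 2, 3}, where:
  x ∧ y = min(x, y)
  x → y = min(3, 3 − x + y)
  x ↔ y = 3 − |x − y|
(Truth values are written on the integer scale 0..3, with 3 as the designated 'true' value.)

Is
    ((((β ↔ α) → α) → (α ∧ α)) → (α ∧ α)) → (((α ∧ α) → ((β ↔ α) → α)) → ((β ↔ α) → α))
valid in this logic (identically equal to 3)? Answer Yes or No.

α = 0, β = 0 ↦ 3
α = 0, β = 1 ↦ 3
α = 0, β = 2 ↦ 3
α = 0, β = 3 ↦ 3
α = 1, β = 0 ↦ 3
α = 1, β = 1 ↦ 3
α = 1, β = 2 ↦ 3
α = 1, β = 3 ↦ 3
α = 2, β = 0 ↦ 3
α = 2, β = 1 ↦ 3
α = 2, β = 2 ↦ 3
α = 2, β = 3 ↦ 3
α = 3, β = 0 ↦ 3
α = 3, β = 1 ↦ 3
α = 3, β = 2 ↦ 3
α = 3, β = 3 ↦ 3
Every assignment gives a value ≥ 3.

Yes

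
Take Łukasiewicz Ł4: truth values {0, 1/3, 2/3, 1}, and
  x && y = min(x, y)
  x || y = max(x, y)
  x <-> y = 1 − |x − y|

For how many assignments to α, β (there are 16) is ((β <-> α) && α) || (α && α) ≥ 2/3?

α = 0, β = 0 ↦ 0  <
α = 0, β = 1/3 ↦ 0  <
α = 0, β = 2/3 ↦ 0  <
α = 0, β = 1 ↦ 0  <
α = 1/3, β = 0 ↦ 1/3  <
α = 1/3, β = 1/3 ↦ 1/3  <
α = 1/3, β = 2/3 ↦ 1/3  <
α = 1/3, β = 1 ↦ 1/3  <
α = 2/3, β = 0 ↦ 2/3  ≥
α = 2/3, β = 1/3 ↦ 2/3  ≥
α = 2/3, β = 2/3 ↦ 2/3  ≥
α = 2/3, β = 1 ↦ 2/3  ≥
α = 1, β = 0 ↦ 1  ≥
α = 1, β = 1/3 ↦ 1  ≥
α = 1, β = 2/3 ↦ 1  ≥
α = 1, β = 1 ↦ 1  ≥
So 8 of the 16 assignments meet the threshold.

8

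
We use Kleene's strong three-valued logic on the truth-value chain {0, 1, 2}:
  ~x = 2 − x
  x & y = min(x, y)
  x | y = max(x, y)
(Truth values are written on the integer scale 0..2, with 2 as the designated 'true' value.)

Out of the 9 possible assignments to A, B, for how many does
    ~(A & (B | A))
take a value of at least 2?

3

A = 0, B = 0 ↦ 2  ≥
A = 0, B = 1 ↦ 2  ≥
A = 0, B = 2 ↦ 2  ≥
A = 1, B = 0 ↦ 1  <
A = 1, B = 1 ↦ 1  <
A = 1, B = 2 ↦ 1  <
A = 2, B = 0 ↦ 0  <
A = 2, B = 1 ↦ 0  <
A = 2, B = 2 ↦ 0  <
So 3 of the 9 assignments meet the threshold.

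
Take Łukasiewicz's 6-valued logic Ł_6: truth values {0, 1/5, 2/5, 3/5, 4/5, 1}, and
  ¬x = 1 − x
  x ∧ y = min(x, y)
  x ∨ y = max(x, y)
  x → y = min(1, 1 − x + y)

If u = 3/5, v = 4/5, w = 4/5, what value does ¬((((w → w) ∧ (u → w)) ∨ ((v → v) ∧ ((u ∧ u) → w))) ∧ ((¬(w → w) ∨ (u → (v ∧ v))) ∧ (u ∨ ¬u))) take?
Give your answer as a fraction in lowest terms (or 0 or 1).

w → w = 4/5 → 4/5 = 1
u → w = 3/5 → 4/5 = 1
(w → w) ∧ (u → w) = 1 ∧ 1 = 1
v → v = 4/5 → 4/5 = 1
u ∧ u = 3/5 ∧ 3/5 = 3/5
(u ∧ u) → w = 3/5 → 4/5 = 1
(v → v) ∧ ((u ∧ u) → w) = 1 ∧ 1 = 1
((w → w) ∧ (u → w)) ∨ ((v → v) ∧ ((u ∧ u) → w)) = 1 ∨ 1 = 1
w → w = 4/5 → 4/5 = 1
¬(w → w) = ¬1 = 0
v ∧ v = 4/5 ∧ 4/5 = 4/5
u → (v ∧ v) = 3/5 → 4/5 = 1
¬(w → w) ∨ (u → (v ∧ v)) = 0 ∨ 1 = 1
¬u = ¬3/5 = 2/5
u ∨ ¬u = 3/5 ∨ 2/5 = 3/5
(¬(w → w) ∨ (u → (v ∧ v))) ∧ (u ∨ ¬u) = 1 ∧ 3/5 = 3/5
(((w → w) ∧ (u → w)) ∨ ((v → v) ∧ ((u ∧ u) → w))) ∧ ((¬(w → w) ∨ (u → (v ∧ v))) ∧ (u ∨ ¬u)) = 1 ∧ 3/5 = 3/5
¬((((w → w) ∧ (u → w)) ∨ ((v → v) ∧ ((u ∧ u) → w))) ∧ ((¬(w → w) ∨ (u → (v ∧ v))) ∧ (u ∨ ¬u))) = ¬3/5 = 2/5

2/5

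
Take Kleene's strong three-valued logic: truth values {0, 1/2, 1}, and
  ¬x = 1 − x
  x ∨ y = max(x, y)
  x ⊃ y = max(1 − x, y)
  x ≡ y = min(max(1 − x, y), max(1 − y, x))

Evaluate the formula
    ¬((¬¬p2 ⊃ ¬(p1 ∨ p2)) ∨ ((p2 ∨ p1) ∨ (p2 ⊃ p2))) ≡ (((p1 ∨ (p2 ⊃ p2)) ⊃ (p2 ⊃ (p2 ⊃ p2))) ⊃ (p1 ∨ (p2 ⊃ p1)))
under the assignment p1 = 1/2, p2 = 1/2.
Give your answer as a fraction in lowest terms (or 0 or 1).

1/2

¬p2 = ¬1/2 = 1/2
¬¬p2 = ¬1/2 = 1/2
p1 ∨ p2 = 1/2 ∨ 1/2 = 1/2
¬(p1 ∨ p2) = ¬1/2 = 1/2
¬¬p2 ⊃ ¬(p1 ∨ p2) = 1/2 ⊃ 1/2 = 1/2
p2 ∨ p1 = 1/2 ∨ 1/2 = 1/2
p2 ⊃ p2 = 1/2 ⊃ 1/2 = 1/2
(p2 ∨ p1) ∨ (p2 ⊃ p2) = 1/2 ∨ 1/2 = 1/2
(¬¬p2 ⊃ ¬(p1 ∨ p2)) ∨ ((p2 ∨ p1) ∨ (p2 ⊃ p2)) = 1/2 ∨ 1/2 = 1/2
¬((¬¬p2 ⊃ ¬(p1 ∨ p2)) ∨ ((p2 ∨ p1) ∨ (p2 ⊃ p2))) = ¬1/2 = 1/2
p2 ⊃ p2 = 1/2 ⊃ 1/2 = 1/2
p1 ∨ (p2 ⊃ p2) = 1/2 ∨ 1/2 = 1/2
p2 ⊃ p2 = 1/2 ⊃ 1/2 = 1/2
p2 ⊃ (p2 ⊃ p2) = 1/2 ⊃ 1/2 = 1/2
(p1 ∨ (p2 ⊃ p2)) ⊃ (p2 ⊃ (p2 ⊃ p2)) = 1/2 ⊃ 1/2 = 1/2
p2 ⊃ p1 = 1/2 ⊃ 1/2 = 1/2
p1 ∨ (p2 ⊃ p1) = 1/2 ∨ 1/2 = 1/2
((p1 ∨ (p2 ⊃ p2)) ⊃ (p2 ⊃ (p2 ⊃ p2))) ⊃ (p1 ∨ (p2 ⊃ p1)) = 1/2 ⊃ 1/2 = 1/2
¬((¬¬p2 ⊃ ¬(p1 ∨ p2)) ∨ ((p2 ∨ p1) ∨ (p2 ⊃ p2))) ≡ (((p1 ∨ (p2 ⊃ p2)) ⊃ (p2 ⊃ (p2 ⊃ p2))) ⊃ (p1 ∨ (p2 ⊃ p1))) = 1/2 ≡ 1/2 = 1/2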